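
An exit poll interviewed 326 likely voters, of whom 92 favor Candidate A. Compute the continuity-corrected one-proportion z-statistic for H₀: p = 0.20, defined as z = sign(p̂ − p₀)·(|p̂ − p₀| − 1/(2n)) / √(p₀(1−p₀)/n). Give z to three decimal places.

The sample proportion is 92/326 = 0.28221. p̂ − p₀ = 0.082209.
1/(2n) = 0.001534.
Corrected numerator: |0.082209| − 0.001534 = 0.080675.
SE₀ = √(0.20·0.80/326) = 0.022154.
z = (+)0.080675/0.022154 = 3.642.

z = 3.642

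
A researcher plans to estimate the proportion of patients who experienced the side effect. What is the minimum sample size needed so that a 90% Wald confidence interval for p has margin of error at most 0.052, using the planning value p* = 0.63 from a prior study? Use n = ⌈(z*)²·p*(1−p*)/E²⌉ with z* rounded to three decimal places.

z* = 1.645 at the 90% level.
p*(1−p*) = 0.2331.
Required n before rounding: 2.706025 × 0.2331 / 0.052² = 233.275.
⌈233.275⌉ = 234.

n = 234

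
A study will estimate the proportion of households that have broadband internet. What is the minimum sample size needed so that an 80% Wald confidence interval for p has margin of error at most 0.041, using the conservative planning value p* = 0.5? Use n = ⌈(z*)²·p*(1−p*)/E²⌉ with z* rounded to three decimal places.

n = 245

z* = 1.282 at the 80% level.
p*(1−p*) = 0.50·0.50 = 0.2500.
(z*)²·p*(1−p*)/E² = 1.643524·0.2500/0.001681 = 244.427.
Rounding up, n = 245.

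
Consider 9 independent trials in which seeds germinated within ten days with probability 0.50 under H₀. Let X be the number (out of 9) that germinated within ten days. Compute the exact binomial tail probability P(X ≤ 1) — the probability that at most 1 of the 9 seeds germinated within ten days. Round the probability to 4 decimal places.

P = 0.0195

X ~ Binomial(n=9, p=0.50).
P(X ≤ 1) = C(9,0)·0.50^0·0.50^9 + C(9,1)·0.50^1·0.50^8.
= 0.001953 + 0.017578 = 0.0195.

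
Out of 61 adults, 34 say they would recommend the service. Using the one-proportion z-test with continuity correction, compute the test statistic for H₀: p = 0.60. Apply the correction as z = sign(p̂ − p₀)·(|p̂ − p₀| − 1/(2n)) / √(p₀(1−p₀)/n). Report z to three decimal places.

z = -0.549

The sample proportion is 34/61 = 0.55738. p̂ − p₀ = -0.042623.
Continuity correction 1/(2n) = 1/122 = 0.008197.
Corrected numerator: |-0.042623| − 0.008197 = 0.034426.
SE₀ = √(0.60·0.40/61) = 0.062725.
z = (−)0.034426/0.062725 = -0.549.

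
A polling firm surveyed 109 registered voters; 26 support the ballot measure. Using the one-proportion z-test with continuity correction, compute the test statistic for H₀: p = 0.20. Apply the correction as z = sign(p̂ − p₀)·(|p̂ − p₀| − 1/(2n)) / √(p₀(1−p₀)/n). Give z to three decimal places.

z = 0.886

p̂ = 26/109 = 0.23853. p̂ − p₀ = 0.038532.
Continuity correction 1/(2n) = 1/218 = 0.004587.
Corrected numerator: |0.038532| − 0.004587 = 0.033945.
SE₀ = √(0.20·0.80/109) = 0.038313.
z = (+)0.033945/0.038313 = 0.886.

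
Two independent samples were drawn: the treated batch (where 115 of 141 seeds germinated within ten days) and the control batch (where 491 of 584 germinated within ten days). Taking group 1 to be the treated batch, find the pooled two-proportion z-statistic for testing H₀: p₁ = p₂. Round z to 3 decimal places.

z = -0.724

p̂₁ = 115/141 = 0.81560, p̂₂ = 491/584 = 0.84075.
Pooling: p̂ = 606/725 = 0.83586.
SE = √[p̂(1−p̂)(1/n₁+1/n₂)] = √[0.83586·0.16414·(1/141+1/584)] ≈ 0.034756.
z = -0.02515/0.034756 = -0.724.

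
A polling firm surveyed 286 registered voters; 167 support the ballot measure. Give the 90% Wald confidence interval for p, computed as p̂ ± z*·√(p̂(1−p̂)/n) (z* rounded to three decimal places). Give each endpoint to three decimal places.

p̂ = 167/286 = 0.58392.
Standard error of p̂: √(0.242958/286) = √0.000849504 = 0.029146.
For 90% confidence, z* = 1.645.
Margin of error: 1.645 × 0.029146 = 0.04795.
Interval: 0.58392 ± 0.04795 → (0.536, 0.632).

(0.536, 0.632)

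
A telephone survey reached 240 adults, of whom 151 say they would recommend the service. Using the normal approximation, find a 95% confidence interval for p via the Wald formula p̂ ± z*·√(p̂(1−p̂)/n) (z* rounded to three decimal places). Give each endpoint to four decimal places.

(0.5681, 0.6903)

With x = 151 successes in n = 240, p̂ = 0.62917.
SE(p̂) = √(0.62917·0.37083/240) = 0.031179.
z* = 1.960 at the 95% level.
Margin of error: 1.960 × 0.031179 = 0.06111.
So the interval runs from 0.5681 to 0.6903.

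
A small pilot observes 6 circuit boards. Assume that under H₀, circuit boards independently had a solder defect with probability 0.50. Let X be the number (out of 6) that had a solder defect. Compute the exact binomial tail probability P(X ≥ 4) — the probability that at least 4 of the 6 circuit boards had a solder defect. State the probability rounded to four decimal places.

P = 0.3438

X is binomial with n = 6 and p = 0.50.
P(X ≥ 4) = C(6,4)·0.50^4·0.50^2 + C(6,5)·0.50^5·0.50^1 + C(6,6)·0.50^6·0.50^0.
= 0.234375 + 0.093750 + 0.015625 = 0.3438.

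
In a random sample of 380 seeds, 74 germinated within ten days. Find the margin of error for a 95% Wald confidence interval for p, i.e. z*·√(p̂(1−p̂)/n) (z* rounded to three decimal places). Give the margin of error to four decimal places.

The sample proportion is 74/380 = 0.19474.
Standard error of p̂: √(0.156814/380) = √0.000412669 = 0.020314.
z* = 1.960 at the 95% level.
ME = 1.960·0.020314 = 0.0398.

ME = 0.0398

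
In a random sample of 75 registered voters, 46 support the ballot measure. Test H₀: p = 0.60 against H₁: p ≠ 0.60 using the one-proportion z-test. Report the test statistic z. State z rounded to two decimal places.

z = 0.24

Sample proportion p̂ = 46/75 = 0.61333.
SE₀ = √(0.60·0.40/75) = 0.056569.
Test statistic: z = 0.01333/0.056569 = 0.24.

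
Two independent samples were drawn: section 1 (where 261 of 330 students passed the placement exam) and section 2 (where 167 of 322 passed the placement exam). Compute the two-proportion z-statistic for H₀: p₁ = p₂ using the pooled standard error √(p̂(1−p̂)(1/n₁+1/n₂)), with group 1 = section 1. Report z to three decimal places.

p̂₁ = 261/330 = 0.79091, p̂₂ = 167/322 = 0.51863.
Pooled p̂ = (261+167)/(330+322) = 428/652 = 0.65644.
Pooled SE = √[0.2255260·0.00613589] ≈ 0.037200.
z = (p̂₁ − p̂₂)/SE = (0.79091 − 0.51863)/0.037200 = 0.27228/0.037200 = 7.319.

z = 7.319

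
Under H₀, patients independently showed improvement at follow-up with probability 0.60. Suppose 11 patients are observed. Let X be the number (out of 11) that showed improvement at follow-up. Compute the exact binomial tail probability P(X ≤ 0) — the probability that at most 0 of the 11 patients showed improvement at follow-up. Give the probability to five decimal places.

P = 0.00004

X is binomial with n = 11 and p = 0.60.
P(X ≤ 0) = C(11,0)·0.60^0·0.40^11.
= 0.000042 = 0.00004.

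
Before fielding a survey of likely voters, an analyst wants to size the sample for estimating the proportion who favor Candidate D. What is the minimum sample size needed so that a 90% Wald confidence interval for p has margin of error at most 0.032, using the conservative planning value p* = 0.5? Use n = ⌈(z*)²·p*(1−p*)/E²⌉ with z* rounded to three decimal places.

The 90% critical value is z* = 1.645.
p*(1−p*) = 0.50·0.50 = 0.2500.
(z*)²·p*(1−p*)/E² = 2.706025·0.2500/0.001024 = 660.651.
Rounding up, n = 661.

n = 661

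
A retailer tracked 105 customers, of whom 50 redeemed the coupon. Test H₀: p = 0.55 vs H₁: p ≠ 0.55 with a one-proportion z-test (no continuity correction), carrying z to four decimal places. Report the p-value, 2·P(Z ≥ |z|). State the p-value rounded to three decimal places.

The sample proportion is 50/105 = 0.47619.
SE₀ = √(0.55·0.45/105) = 0.048550.
Test statistic (full precision, shown to 4 dp): z = (50/105 − 0.55)/SE₀ ≈ -1.5203.
p-value = 2·P(Z ≥ |z|) with z = -1.5203 → 0.128.

p-value = 0.128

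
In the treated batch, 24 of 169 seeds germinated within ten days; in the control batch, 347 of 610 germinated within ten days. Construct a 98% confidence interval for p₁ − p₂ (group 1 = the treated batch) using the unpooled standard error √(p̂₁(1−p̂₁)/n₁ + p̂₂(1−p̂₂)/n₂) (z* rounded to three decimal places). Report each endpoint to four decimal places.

(-0.5048, -0.3489)

p̂₁ = 24/169 = 0.14201, p̂₂ = 347/610 = 0.56885; p̂₁ − p̂₂ = -0.42684.
SE = √(0.000720973 + 0.000402064) = √0.001123037 = 0.033512.
For 98% confidence, z* = 2.326. Margin of error = 0.07795.
So the interval runs from -0.5048 to -0.3489.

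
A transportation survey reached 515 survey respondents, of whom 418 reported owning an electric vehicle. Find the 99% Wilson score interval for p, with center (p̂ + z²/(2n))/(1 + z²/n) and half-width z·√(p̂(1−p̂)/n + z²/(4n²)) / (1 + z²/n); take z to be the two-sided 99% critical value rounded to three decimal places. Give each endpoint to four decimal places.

Here p̂ = 418/515 = 0.81165 and z = 2.576 (z² = 6.635776).
Denominator 1 + z²/n = 1 + 6.635776/515 = 1.012885.
Center = (0.81165 + 0.006443)/1.012885 = 0.80769.
Radicand: p̂(1−p̂)/n + z²/(4n²) = 0.000296843 + 0.000006255 = 0.000303098.
Half-width = z·√(radicand)/denom = 2.576·0.017410/1.012885 = 0.04428.
Interval: 0.80769 ± 0.04428 → (0.7634, 0.8520).

(0.7634, 0.8520)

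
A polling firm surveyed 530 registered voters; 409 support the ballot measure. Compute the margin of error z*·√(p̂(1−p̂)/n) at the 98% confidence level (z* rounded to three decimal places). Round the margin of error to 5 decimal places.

With x = 409 successes in n = 530, p̂ = 0.77170.
SE = √(p̂(1−p̂)/n) = √(0.176180/530) = 0.018232.
z* = 2.326 at the 98% level.
So ME = 0.04241.

ME = 0.04241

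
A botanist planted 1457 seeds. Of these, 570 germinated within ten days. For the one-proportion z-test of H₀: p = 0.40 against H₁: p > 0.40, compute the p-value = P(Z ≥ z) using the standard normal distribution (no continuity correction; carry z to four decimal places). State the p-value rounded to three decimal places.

p-value = 0.753

With x = 570 successes in n = 1457, p̂ = 0.39121.
Under H₀, SE = √(p₀(1−p₀)/n) = √(0.40·0.60/1457) = √0.000164722 = 0.012834.
z = (p̂ − p₀)/SE = (570/1457 − 0.40)/0.012834 ≈ -0.6845.
From the standard normal, P(Z ≥ z) = 0.753.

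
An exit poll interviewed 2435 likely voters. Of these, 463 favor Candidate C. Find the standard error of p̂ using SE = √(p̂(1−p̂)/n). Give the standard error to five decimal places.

p̂ = 463/2435 = 0.19014.
p̂(1−p̂) = 0.19014·0.80986 = 0.153987.
Dividing by n and taking the root: √0.000063239 = 0.00795.

SE = 0.00795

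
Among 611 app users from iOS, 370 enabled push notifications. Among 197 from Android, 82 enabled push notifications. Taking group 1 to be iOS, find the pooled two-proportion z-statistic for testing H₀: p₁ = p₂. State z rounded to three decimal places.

z = 4.654

p̂₁ = 370/611 = 0.60556, p̂₂ = 82/197 = 0.41624.
Pooling: p̂ = 452/808 = 0.55941.
SE = √[p̂(1−p̂)(1/n₁+1/n₂)] = √[0.55941·0.44059·(1/611+1/197)] ≈ 0.040676.
z = (p̂₁ − p̂₂)/SE = (0.60556 − 0.41624)/0.040676 = 0.18932/0.040676 = 4.654.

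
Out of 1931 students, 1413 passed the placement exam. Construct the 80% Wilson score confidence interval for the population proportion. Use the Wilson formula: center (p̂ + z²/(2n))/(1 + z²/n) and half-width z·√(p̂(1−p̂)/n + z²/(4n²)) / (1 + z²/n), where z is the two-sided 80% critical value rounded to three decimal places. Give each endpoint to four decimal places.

p̂ = 1413/1931 = 0.73175; z = 1.282, so z² = 1.643524.
Denominator 1 + z²/n = 1 + 1.643524/1931 = 1.000851.
Center = (0.73175 + 0.000426)/1.000851 = 0.73155.
Radicand: p̂(1−p̂)/n + z²/(4n²) = 0.000101654 + 0.000000110 = 0.000101764.
Half-width = 1.282·√0.000101764/1.000851 = 0.01292.
Interval: 0.73155 ± 0.01292 → (0.7186, 0.7445).

(0.7186, 0.7445)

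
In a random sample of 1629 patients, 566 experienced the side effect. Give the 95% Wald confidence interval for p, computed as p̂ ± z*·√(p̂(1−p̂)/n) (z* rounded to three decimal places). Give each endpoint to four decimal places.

(0.3243, 0.3706)

With x = 566 successes in n = 1629, p̂ = 0.34745.
Standard error of p̂: √(0.226729/1629) = √0.000139183 = 0.011798.
z* = 1.960 at the 95% level.
Margin of error: 1.960 × 0.011798 = 0.02312.
So the interval runs from 0.3243 to 0.3706.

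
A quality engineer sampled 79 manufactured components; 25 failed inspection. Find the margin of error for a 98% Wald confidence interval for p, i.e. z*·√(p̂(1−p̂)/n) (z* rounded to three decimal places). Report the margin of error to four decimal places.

ME = 0.1217

The sample proportion is 25/79 = 0.31646.
SE = √(p̂(1−p̂)/n) = √(0.216311/79) = 0.052327.
The 98% critical value is z* = 2.326.
ME = 2.326·0.052327 = 0.1217.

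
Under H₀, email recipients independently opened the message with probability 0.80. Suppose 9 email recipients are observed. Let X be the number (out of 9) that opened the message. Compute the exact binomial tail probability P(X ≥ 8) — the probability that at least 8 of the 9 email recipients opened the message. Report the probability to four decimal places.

P = 0.4362

X is binomial with n = 9 and p = 0.80.
P(X ≥ 8) = C(9,8)·0.80^8·0.20^1 + C(9,9)·0.80^9·0.20^0.
= 0.301990 + 0.134218 = 0.4362.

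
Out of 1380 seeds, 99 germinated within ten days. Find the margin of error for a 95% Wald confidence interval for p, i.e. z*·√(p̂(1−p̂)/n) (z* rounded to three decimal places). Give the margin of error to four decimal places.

p̂ = 99/1380 = 0.07174.
SE(p̂) = √(0.07174·0.92826/1380) = 0.006947.
For 95% confidence, z* = 1.960.
ME = 1.960·0.006947 = 0.0136.

ME = 0.0136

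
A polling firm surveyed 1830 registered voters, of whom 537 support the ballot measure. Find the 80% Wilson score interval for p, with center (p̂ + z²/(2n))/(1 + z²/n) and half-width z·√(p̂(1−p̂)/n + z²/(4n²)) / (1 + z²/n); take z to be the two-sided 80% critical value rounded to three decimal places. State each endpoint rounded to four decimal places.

p̂ = 537/1830 = 0.29344; z = 1.282, so z² = 1.643524.
1 + z²/n = 1.000898.
Center = (0.29344 + 0.000449)/1.000898 = 0.29363.
Radicand: p̂(1−p̂)/n + z²/(4n²) = 0.000113297 + 0.000000123 = 0.000113420.
Half-width = z·√(radicand)/denom = 1.282·0.010650/1.000898 = 0.01364.
Interval: 0.29363 ± 0.01364 → (0.2800, 0.3073).

(0.2800, 0.3073)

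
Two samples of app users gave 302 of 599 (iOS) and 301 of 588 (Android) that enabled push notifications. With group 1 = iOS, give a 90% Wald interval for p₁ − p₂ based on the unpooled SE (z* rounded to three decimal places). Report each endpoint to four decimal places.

p̂₁ = 0.50417, p̂₂ = 0.51190, so the observed difference is -0.00773.
Unpooled SE = √(p̂₁(1−p̂₁)/n₁ + p̂₂(1−p̂₂)/n₂) = √(0.000417333 + 0.000424929) = 0.029022.
z* = 1.645 at the 90% level. Margin of error = 0.04774.
Interval: -0.00773 ± 0.04774 → (-0.0555, 0.0400).

(-0.0555, 0.0400)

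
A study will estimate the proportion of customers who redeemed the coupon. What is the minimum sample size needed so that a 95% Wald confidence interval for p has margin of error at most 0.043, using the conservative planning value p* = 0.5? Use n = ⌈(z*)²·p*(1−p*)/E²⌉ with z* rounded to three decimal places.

The 95% critical value is z* = 1.960.
p*(1−p*) = 0.2500.
(z*)²·p*(1−p*)/E² = 3.841600·0.2500/0.001849 = 519.416.
⌈519.416⌉ = 520.

n = 520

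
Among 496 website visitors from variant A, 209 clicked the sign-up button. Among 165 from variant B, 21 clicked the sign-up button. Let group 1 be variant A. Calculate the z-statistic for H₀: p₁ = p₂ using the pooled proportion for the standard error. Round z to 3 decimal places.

z = 6.870

p̂₁ = 209/496 = 0.42137, p̂₂ = 21/165 = 0.12727.
Pooling: p̂ = 230/661 = 0.34796.
Pooled SE = √[0.2268831·0.00807674] ≈ 0.042807.
z = (p̂₁ − p̂₂)/SE = (0.42137 − 0.12727)/0.042807 = 0.29410/0.042807 = 6.870.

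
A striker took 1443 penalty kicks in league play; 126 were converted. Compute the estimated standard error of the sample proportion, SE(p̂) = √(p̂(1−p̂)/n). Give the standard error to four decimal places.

The sample proportion is 126/1443 = 0.08732.
p̂(1−p̂) = 0.079695.
SE = √(0.079695/1443) = 0.0074.

SE = 0.0074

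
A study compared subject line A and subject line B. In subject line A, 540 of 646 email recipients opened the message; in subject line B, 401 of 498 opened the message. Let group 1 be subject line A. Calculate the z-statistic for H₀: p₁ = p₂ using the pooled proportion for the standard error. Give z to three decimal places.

p̂₁ = 540/646 = 0.83591, p̂₂ = 401/498 = 0.80522.
Pooled p̂ = (540+401)/(646+498) = 941/1144 = 0.82255.
Pooled SE = √[0.1459599·0.00355602] ≈ 0.022782.
z = 0.03069/0.022782 = 1.347.

z = 1.347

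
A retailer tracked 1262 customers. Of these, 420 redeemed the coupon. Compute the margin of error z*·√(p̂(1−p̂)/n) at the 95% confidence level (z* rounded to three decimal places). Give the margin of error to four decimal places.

p̂ = 420/1262 = 0.33281.
Standard error of p̂: √(0.222046/1262) = √0.000175948 = 0.013265.
For 95% confidence, z* = 1.960.
ME = 1.960·0.013265 = 0.0260.

ME = 0.0260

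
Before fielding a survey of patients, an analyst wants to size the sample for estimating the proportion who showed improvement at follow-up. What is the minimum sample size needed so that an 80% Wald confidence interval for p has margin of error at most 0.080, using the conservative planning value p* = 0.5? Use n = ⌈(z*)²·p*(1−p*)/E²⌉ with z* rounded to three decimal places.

For 80% confidence, z* = 1.282.
p*(1−p*) = 0.50·0.50 = 0.2500.
Required n before rounding: 1.643524 × 0.2500 / 0.080² = 64.200.
⌈64.200⌉ = 65.

n = 65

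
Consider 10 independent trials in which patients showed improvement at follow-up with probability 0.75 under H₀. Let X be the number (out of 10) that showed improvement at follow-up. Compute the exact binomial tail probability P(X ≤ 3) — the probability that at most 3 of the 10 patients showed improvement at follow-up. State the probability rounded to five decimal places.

P = 0.00351

X ~ Binomial(n=10, p=0.75).
P(X ≤ 3) = C(10,0)·0.75^0·0.25^10 + C(10,1)·0.75^1·0.25^9 + C(10,2)·0.75^2·0.25^8 + C(10,3)·0.75^3·0.25^7.
= 0.000001 + 0.000029 + 0.000386 + 0.003090 = 0.00351.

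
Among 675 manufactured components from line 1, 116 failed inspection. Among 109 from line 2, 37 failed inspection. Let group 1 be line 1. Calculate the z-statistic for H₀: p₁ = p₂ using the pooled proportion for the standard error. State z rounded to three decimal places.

z = -4.097

Sample proportions: p̂₁ = 116/675 = 0.17185 and p̂₂ = 37/109 = 0.33945.
Pooled p̂ = (116+37)/(675+109) = 153/784 = 0.19515.
Pooled SE = √[0.1570683·0.01065579] ≈ 0.040911.
z = (p̂₁ − p̂₂)/SE = (0.17185 − 0.33945)/0.040911 = -0.16760/0.040911 = -4.097.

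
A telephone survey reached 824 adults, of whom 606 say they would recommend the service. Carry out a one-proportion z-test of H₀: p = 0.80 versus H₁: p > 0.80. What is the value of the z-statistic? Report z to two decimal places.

z = -4.63

With x = 606 successes in n = 824, p̂ = 0.73544.
Null standard error: √(0.80·0.20/824) = √0.000194175 = 0.013935.
z = (0.73544 − 0.80)/0.013935 = -0.06456/0.013935 = -4.63.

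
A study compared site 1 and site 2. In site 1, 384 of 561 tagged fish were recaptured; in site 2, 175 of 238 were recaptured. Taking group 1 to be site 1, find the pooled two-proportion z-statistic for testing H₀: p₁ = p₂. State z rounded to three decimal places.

z = -1.433

p̂₁ = 384/561 = 0.68449, p̂₂ = 175/238 = 0.73529.
Pooled p̂ = (384+175)/(561+238) = 559/799 = 0.69962.
SE = √[p̂(1−p̂)(1/n₁+1/n₂)] = √[0.69962·0.30038·(1/561+1/238)] ≈ 0.035462.
z = -0.05080/0.035462 = -1.433.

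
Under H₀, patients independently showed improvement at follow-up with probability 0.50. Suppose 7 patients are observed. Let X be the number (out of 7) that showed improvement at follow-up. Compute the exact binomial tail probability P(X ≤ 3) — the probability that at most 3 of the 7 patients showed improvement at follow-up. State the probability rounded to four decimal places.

P = 0.5000

X ~ Binomial(n=7, p=0.50).
P(X ≤ 3) = C(7,0)·0.50^0·0.50^7 + C(7,1)·0.50^1·0.50^6 + C(7,2)·0.50^2·0.50^5 + C(7,3)·0.50^3·0.50^4.
= 0.007812 + 0.054688 + 0.164062 + 0.273438 = 0.5000.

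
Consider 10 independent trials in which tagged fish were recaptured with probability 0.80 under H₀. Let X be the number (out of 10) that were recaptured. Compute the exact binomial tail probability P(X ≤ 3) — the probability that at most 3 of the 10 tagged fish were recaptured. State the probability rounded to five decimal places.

P = 0.00086

X ~ Binomial(n=10, p=0.80).
P(X ≤ 3) = C(10,0)·0.80^0·0.20^10 + C(10,1)·0.80^1·0.20^9 + C(10,2)·0.80^2·0.20^8 + C(10,3)·0.80^3·0.20^7.
= 0.000000 + 0.000004 + 0.000074 + 0.000786 = 0.00086.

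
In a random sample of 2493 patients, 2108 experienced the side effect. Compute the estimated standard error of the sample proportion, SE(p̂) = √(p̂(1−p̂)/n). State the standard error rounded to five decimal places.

The sample proportion is 2108/2493 = 0.84557.
p̂(1−p̂) = 0.84557·0.15443 = 0.130581.
SE = √(0.130581/2493) = √0.000052379 = 0.00724.

SE = 0.00724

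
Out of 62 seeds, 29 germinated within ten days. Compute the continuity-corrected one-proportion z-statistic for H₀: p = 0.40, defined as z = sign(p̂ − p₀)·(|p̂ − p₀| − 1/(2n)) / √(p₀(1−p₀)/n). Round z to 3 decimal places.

z = 0.959

With x = 29 successes in n = 62, p̂ = 0.46774. p̂ − p₀ = 0.067742.
Continuity correction 1/(2n) = 1/124 = 0.008065.
Corrected numerator: |0.067742| − 0.008065 = 0.059677.
Null standard error: √(0.40·0.60/62) = √0.003870968 = 0.062217.
z = (+)0.059677/0.062217 = 0.959.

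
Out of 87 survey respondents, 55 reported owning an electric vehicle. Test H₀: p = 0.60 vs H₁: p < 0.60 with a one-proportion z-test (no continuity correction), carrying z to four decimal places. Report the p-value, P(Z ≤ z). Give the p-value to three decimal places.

With x = 55 successes in n = 87, p̂ = 0.63218.
Under H₀, SE = √(p₀(1−p₀)/n) = √(0.60·0.40/87) = √0.002758621 = 0.052523.
z = (p̂ − p₀)/SE = (55/87 − 0.60)/0.052523 ≈ 0.6128.
p-value = P(Z ≤ z) with z = 0.6128 → 0.730.

p-value = 0.730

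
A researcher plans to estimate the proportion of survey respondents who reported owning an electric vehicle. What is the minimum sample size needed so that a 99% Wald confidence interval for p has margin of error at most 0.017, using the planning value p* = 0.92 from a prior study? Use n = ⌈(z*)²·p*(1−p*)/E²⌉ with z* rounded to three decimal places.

For 99% confidence, z* = 2.576.
p*(1−p*) = 0.0736.
(z*)²·p*(1−p*)/E² = 6.635776·0.0736/0.000289 = 1689.942.
Rounding up, n = 1690.

n = 1690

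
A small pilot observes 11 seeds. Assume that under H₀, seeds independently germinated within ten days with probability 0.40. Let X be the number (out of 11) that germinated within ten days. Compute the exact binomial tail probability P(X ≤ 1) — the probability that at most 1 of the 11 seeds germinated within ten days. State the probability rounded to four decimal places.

P = 0.0302

X ~ Binomial(n=11, p=0.40).
P(X ≤ 1) = C(11,0)·0.40^0·0.60^11 + C(11,1)·0.40^1·0.60^10.
= 0.003628 + 0.026605 = 0.0302.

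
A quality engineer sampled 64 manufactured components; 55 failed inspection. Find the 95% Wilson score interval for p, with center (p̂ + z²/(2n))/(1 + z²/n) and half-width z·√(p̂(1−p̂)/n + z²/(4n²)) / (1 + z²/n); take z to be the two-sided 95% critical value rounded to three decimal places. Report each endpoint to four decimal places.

p̂ = 55/64 = 0.85938; z = 1.960, so z² = 3.841600.
Denominator 1 + z²/n = 1 + 3.841600/64 = 1.060025.
Adjusted center: (0.85938 + z²/(2n))/1.060025 = 0.83903.
Radicand: p̂(1−p̂)/n + z²/(4n²) = 0.001888275 + 0.000234473 = 0.002122748.
Half-width = 1.960·√0.002122748/1.060025 = 0.08519.
CI: 0.83903 ± 0.08519 = (0.7538, 0.9242).

(0.7538, 0.9242)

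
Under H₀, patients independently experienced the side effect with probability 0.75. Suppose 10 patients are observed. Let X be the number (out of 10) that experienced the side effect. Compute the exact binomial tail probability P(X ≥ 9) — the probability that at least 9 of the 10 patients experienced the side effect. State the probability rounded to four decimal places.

P = 0.2440

X is binomial with n = 10 and p = 0.75.
P(X ≥ 9) = C(10,9)·0.75^9·0.25^1 + C(10,10)·0.75^10·0.25^0.
= 0.187712 + 0.056314 = 0.2440.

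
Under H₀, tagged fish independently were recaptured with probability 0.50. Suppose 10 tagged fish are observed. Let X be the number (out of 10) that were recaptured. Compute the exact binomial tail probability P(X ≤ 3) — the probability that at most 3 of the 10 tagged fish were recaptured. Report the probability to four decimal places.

X ~ Binomial(n=10, p=0.50).
P(X ≤ 3) = C(10,0)·0.50^0·0.50^10 + C(10,1)·0.50^1·0.50^9 + C(10,2)·0.50^2·0.50^8 + C(10,3)·0.50^3·0.50^7.
= 0.000977 + 0.009766 + 0.043945 + 0.117188 = 0.1719.

P = 0.1719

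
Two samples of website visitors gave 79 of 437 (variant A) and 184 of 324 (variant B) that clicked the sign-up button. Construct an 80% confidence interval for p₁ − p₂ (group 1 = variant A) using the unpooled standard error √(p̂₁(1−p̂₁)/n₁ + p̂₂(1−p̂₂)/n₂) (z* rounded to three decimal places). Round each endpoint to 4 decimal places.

p̂₁ = 79/437 = 0.18078, p̂₂ = 184/324 = 0.56790; p̂₁ − p̂₂ = -0.38712.
Unpooled SE = √(p̂₁(1−p̂₁)/n₁ + p̂₂(1−p̂₂)/n₂) = √(0.000338896 + 0.000757375) = 0.033110.
z* = 1.282 at the 80% level. Margin of error = 0.04245.
Interval: -0.38712 ± 0.04245 → (-0.4296, -0.3447).

(-0.4296, -0.3447)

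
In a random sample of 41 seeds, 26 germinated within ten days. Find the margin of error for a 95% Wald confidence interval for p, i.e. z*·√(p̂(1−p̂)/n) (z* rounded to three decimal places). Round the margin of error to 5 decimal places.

p̂ = 26/41 = 0.63415.
SE = √(p̂(1−p̂)/n) = √(0.232005/41) = 0.075224.
z* = 1.960 at the 95% level.
Margin of error = z*·SE = 1.960 × 0.075224 = 0.14744.

ME = 0.14744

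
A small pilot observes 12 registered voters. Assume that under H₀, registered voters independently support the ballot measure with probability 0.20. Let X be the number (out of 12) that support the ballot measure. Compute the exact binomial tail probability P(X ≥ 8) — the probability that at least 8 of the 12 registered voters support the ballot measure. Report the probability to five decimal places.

P = 0.00058

X is binomial with n = 12 and p = 0.20.
P(X ≥ 8) = Σ_{j=8}^{12} C(12,j)·0.20^j·0.80^{12−j}.
= 0.000519 + 0.000058 + 0.000004 + 0.000000 + 0.000000 = 0.00058.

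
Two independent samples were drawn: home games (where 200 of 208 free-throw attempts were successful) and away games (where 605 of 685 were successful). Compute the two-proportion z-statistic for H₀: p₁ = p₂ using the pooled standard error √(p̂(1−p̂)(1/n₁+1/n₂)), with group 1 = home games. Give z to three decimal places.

z = 3.320

p̂₁ = 200/208 = 0.96154, p̂₂ = 605/685 = 0.88321.
Pooled p̂ = (200+605)/(208+685) = 805/893 = 0.90146.
Pooled SE = √[0.0888333·0.00626755] ≈ 0.023596.
z = (p̂₁ − p̂₂)/SE = (0.96154 − 0.88321)/0.023596 = 0.07833/0.023596 = 3.320.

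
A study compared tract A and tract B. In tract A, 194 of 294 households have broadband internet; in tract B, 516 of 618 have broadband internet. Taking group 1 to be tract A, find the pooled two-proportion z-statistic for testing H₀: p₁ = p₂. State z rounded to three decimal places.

p̂₁ = 194/294 = 0.65986, p̂₂ = 516/618 = 0.83495.
Pooling: p̂ = 710/912 = 0.77851.
SE = √[p̂(1−p̂)(1/n₁+1/n₂)] = √[0.77851·0.22149·(1/294+1/618)] ≈ 0.029420.
z = (p̂₁ − p̂₂)/SE = (0.65986 − 0.83495)/0.029420 = -0.17509/0.029420 = -5.951.

z = -5.951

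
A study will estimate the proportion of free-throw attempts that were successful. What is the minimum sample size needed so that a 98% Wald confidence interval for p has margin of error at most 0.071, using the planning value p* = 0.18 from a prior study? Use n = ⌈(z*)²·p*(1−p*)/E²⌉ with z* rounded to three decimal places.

z* = 2.326 at the 98% level.
p*(1−p*) = 0.18·0.82 = 0.1476.
(z*)²·p*(1−p*)/E² = 5.410276·0.1476/0.005041 = 158.412.
⌈158.412⌉ = 159.

n = 159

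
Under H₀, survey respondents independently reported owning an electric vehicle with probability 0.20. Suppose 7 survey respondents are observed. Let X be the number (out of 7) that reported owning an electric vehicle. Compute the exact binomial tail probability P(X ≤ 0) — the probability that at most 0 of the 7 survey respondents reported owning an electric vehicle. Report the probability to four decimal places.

P = 0.2097

X is binomial with n = 7 and p = 0.20.
P(X ≤ 0) = C(7,0)·0.20^0·0.80^7.
= 0.209715 = 0.2097.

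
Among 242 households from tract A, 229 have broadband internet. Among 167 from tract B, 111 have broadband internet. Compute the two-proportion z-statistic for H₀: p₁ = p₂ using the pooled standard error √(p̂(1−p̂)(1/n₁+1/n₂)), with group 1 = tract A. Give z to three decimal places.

z = 7.475

p̂₁ = 229/242 = 0.94628, p̂₂ = 111/167 = 0.66467.
Pooled p̂ = (229+111)/(242+167) = 340/409 = 0.83130.
SE = √[p̂(1−p̂)(1/n₁+1/n₂)] = √[0.83130·0.16870·(1/242+1/167)] ≈ 0.037674.
z = 0.28161/0.037674 = 7.475.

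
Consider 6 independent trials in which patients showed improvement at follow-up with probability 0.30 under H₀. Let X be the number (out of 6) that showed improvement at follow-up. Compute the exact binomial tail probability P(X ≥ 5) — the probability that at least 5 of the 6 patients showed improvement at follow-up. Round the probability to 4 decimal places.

P = 0.0109

X is binomial with n = 6 and p = 0.30.
P(X ≥ 5) = C(6,5)·0.30^5·0.70^1 + C(6,6)·0.30^6·0.70^0.
= 0.010206 + 0.000729 = 0.0109.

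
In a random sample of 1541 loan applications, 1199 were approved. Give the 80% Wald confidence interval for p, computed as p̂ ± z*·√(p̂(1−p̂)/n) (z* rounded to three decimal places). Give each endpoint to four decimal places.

Sample proportion p̂ = 1199/1541 = 0.77807.
Standard error of p̂: √(0.172679/1541) = √0.000112057 = 0.010586.
z* = 1.282 at the 80% level.
Margin of error: 1.282 × 0.010586 = 0.01357.
CI: 0.77807 ± 0.01357 = (0.7645, 0.7916).

(0.7645, 0.7916)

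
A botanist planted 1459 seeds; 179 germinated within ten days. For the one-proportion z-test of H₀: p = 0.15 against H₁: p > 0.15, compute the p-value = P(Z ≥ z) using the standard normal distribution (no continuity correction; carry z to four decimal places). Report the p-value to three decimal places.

With x = 179 successes in n = 1459, p̂ = 0.12269.
Under H₀, SE = √(p₀(1−p₀)/n) = √(0.15·0.85/1459) = √0.000087389 = 0.009348.
z = (p̂ − p₀)/SE = (179/1459 − 0.15)/0.009348 ≈ -2.9218.
From the standard normal, P(Z ≥ z) = 0.998.

p-value = 0.998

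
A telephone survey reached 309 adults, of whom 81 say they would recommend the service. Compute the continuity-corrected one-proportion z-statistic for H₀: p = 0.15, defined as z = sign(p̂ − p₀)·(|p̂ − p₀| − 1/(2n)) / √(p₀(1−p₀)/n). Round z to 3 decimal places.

z = 5.441

With x = 81 successes in n = 309, p̂ = 0.26214. p̂ − p₀ = 0.112136.
1/(2n) = 0.001618.
Corrected numerator: |0.112136| − 0.001618 = 0.110518.
Under H₀, SE = √(p₀(1−p₀)/n) = √(0.15·0.85/309) = √0.000412621 = 0.020313.
z = +0.110518/0.020313 = 5.441.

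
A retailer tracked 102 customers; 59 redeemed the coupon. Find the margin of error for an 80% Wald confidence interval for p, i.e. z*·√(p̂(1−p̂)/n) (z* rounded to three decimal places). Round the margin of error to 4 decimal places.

The sample proportion is 59/102 = 0.57843.
SE = √(p̂(1−p̂)/n) = √(0.243849/102) = 0.048894.
z* = 1.282 at the 80% level.
Margin of error = z*·SE = 1.282 × 0.048894 = 0.0627.

ME = 0.0627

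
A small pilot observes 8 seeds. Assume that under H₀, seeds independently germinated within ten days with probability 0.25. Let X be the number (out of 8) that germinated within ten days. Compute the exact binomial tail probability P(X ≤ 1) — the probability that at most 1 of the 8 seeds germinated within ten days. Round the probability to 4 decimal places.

X ~ Binomial(n=8, p=0.25).
P(X ≤ 1) = C(8,0)·0.25^0·0.75^8 + C(8,1)·0.25^1·0.75^7.
= 0.100113 + 0.266968 = 0.3671.

P = 0.3671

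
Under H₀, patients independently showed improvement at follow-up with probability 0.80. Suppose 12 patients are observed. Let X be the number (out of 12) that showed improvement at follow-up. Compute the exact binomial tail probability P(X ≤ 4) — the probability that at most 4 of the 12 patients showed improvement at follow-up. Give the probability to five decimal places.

X ~ Binomial(n=12, p=0.80).
P(X ≤ 4) = Σ_{j=0}^{4} C(12,j)·0.80^j·0.20^{12−j}.
= 0.000000 + 0.000000 + 0.000004 + 0.000058 + 0.000519 = 0.00058.

P = 0.00058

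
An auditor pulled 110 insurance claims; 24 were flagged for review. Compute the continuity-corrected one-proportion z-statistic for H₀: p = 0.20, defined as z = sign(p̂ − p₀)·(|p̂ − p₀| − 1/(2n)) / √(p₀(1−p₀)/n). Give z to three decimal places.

z = 0.358

The sample proportion is 24/110 = 0.21818. p̂ − p₀ = 0.018182.
Continuity correction 1/(2n) = 1/220 = 0.004545.
Corrected numerator: |0.018182| − 0.004545 = 0.013637.
Null standard error: √(0.20·0.80/110) = √0.001454545 = 0.038139.
z = (+)0.013637/0.038139 = 0.358.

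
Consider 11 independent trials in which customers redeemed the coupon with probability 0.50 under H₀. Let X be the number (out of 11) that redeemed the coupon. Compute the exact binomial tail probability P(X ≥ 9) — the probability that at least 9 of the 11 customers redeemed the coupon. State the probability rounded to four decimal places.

X is binomial with n = 11 and p = 0.50.
P(X ≥ 9) = C(11,9)·0.50^9·0.50^2 + C(11,10)·0.50^10·0.50^1 + C(11,11)·0.50^11·0.50^0.
= 0.026855 + 0.005371 + 0.000488 = 0.0327.

P = 0.0327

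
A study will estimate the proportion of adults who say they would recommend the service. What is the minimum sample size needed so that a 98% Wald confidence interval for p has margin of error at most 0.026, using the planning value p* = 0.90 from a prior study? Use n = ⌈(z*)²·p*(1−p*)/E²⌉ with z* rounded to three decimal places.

n = 721

For 98% confidence, z* = 2.326.
p*(1−p*) = 0.0900.
Required n before rounding: 5.410276 × 0.0900 / 0.026² = 720.303.
⌈720.303⌉ = 721.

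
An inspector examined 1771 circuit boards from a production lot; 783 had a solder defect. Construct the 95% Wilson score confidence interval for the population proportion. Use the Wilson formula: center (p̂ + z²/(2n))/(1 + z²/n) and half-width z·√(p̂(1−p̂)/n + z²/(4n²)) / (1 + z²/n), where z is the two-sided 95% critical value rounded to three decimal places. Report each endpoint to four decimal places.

p̂ = 783/1771 = 0.44212; z = 1.960, so z² = 3.841600.
1 + z²/n = 1.002169.
Adjusted center: (0.44212 + z²/(2n))/1.002169 = 0.44225.
Radicand: p̂(1−p̂)/n + z²/(4n²) = 0.000139272 + 0.000000306 = 0.000139578.
Half-width = 1.960·√0.000139578/1.002169 = 0.02311.
So the interval runs from 0.4191 to 0.4654.

(0.4191, 0.4654)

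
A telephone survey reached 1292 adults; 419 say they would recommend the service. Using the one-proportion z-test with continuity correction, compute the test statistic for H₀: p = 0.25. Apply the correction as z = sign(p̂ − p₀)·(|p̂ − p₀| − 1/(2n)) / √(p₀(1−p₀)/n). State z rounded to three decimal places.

z = 6.136

The sample proportion is 419/1292 = 0.32430. p̂ − p₀ = 0.074303.
1/(2n) = 0.000387.
Corrected numerator: |0.074303| − 0.000387 = 0.073916.
Under H₀, SE = √(p₀(1−p₀)/n) = √(0.25·0.75/1292) = √0.000145124 = 0.012047.
z = (+)0.073916/0.012047 = 6.136.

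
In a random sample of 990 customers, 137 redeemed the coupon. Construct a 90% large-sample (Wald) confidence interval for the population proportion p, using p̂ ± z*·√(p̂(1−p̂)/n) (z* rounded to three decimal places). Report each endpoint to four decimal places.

(0.1203, 0.1564)

p̂ = 137/990 = 0.13838.
Standard error of p̂: √(0.119234/990) = √0.000120438 = 0.010974.
The 90% critical value is z* = 1.645.
Margin of error: 1.645 × 0.010974 = 0.01805.
CI: 0.13838 ± 0.01805 = (0.1203, 0.1564).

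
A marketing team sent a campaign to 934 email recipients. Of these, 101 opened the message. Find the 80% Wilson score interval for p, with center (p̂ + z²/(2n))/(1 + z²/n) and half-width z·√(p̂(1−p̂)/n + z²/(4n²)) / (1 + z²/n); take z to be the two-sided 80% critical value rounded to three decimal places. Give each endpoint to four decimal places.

(0.0958, 0.1219)

p̂ = 101/934 = 0.10814; z = 1.282, so z² = 1.643524.
1 + z²/n = 1.001760.
Adjusted center: (0.10814 + z²/(2n))/1.001760 = 0.10883.
Radicand: p̂(1−p̂)/n + z²/(4n²) = 0.000103258 + 0.000000471 = 0.000103729.
Half-width = z·√(radicand)/denom = 1.282·0.010185/1.001760 = 0.01303.
So the interval runs from 0.0958 to 0.1219.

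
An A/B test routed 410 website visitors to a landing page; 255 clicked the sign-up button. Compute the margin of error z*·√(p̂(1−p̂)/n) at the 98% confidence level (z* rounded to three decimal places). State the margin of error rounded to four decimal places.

With x = 255 successes in n = 410, p̂ = 0.62195.
SE = √(p̂(1−p̂)/n) = √(0.235128/410) = 0.023947.
z* = 2.326 at the 98% level.
Margin of error = z*·SE = 2.326 × 0.023947 = 0.0557.

ME = 0.0557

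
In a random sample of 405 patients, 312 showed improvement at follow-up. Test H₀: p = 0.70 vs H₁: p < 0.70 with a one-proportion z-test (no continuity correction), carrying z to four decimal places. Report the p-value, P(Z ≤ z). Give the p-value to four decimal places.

p-value = 0.9990

The sample proportion is 312/405 = 0.77037.
SE₀ = √(0.70·0.30/405) = 0.022771.
Test statistic (full precision, shown to 4 dp): z = (312/405 − 0.70)/SE₀ ≈ 3.0904.
p-value = P(Z ≤ z) with z = 3.0904 → 0.9990.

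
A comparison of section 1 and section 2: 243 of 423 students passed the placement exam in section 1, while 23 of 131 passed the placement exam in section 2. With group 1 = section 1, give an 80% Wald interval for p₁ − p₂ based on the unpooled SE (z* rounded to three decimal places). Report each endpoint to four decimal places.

(0.3463, 0.4515)

p̂₁ = 0.57447, p̂₂ = 0.17557, so the observed difference is 0.39890.
Unpooled SE = √(p̂₁(1−p̂₁)/n₁ + p̂₂(1−p̂₂)/n₂) = √(0.000577907 + 0.001104937) = 0.041022.
For 80% confidence, z* = 1.282. Margin = 1.282·0.041022 = 0.05259.
CI: 0.39890 ± 0.05259 = (0.3463, 0.4515).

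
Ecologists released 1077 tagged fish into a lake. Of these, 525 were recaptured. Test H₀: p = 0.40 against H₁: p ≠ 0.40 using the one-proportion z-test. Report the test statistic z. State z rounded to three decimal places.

z = 5.859

p̂ = 525/1077 = 0.48747.
SE₀ = √(0.40·0.60/1077) = 0.014928.
z = (p̂ − p₀)/SE = (0.48747 − 0.40)/0.014928 = 5.859.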